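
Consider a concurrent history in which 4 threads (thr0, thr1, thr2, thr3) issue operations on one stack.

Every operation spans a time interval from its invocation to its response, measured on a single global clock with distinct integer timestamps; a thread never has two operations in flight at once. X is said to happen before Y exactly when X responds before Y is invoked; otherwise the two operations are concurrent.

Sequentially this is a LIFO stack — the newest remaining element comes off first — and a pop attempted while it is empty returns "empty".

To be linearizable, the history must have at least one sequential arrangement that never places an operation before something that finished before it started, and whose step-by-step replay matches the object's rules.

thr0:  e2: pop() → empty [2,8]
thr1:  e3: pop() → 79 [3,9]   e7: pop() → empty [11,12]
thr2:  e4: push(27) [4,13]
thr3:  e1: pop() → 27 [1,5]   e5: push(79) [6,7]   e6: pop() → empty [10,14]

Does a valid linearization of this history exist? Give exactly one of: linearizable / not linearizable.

witness order: e2, e4, e1, e5, e3, e6, e7
1. e2 pop() → empty, leaving stack <>
2. e4 push(27), leaving stack <27>
3. e1 pop() → 27, leaving stack <>
4. e5 push(79), leaving stack <79>
5. e3 pop() → 79, leaving stack <>
6. e6 pop() → empty, leaving stack <>
7. e7 pop() → empty, leaving stack <>

linearizable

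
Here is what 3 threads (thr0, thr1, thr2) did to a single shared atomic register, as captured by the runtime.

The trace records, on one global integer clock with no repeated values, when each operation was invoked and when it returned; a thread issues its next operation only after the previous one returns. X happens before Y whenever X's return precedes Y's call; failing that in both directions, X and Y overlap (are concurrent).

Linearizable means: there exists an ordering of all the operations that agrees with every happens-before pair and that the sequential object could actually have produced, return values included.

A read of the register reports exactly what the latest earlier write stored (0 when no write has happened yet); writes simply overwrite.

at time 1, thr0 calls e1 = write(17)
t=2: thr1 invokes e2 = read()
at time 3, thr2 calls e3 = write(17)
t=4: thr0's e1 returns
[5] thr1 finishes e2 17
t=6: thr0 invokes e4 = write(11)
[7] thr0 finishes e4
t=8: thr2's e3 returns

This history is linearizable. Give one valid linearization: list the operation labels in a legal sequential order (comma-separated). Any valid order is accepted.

e1, e2, e3, e4

1. e1 write(17), leaving value 17
2. e2 read() → 17, leaving value 17
3. e3 write(17), leaving value 17
4. e4 write(11), leaving value 11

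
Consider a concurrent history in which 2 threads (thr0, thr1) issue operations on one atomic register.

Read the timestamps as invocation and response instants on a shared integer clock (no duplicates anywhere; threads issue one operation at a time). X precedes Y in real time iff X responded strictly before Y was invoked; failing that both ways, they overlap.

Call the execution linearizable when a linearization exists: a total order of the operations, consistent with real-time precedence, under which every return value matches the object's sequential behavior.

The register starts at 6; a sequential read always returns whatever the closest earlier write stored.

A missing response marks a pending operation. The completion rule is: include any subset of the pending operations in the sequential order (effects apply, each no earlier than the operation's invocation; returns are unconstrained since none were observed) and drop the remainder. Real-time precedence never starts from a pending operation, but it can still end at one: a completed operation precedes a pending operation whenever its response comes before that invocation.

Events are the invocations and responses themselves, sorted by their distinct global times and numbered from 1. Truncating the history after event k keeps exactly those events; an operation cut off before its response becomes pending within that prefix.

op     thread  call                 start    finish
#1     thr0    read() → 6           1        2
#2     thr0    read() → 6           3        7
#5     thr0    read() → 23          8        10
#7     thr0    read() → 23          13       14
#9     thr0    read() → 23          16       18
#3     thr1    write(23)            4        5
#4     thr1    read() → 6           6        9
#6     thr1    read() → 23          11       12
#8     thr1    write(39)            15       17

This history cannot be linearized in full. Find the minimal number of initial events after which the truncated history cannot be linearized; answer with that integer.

9

a valid linearization of events 1..8 exists, for instance #1, #2, #3:
1. #1 read() → 6, leaving value 6
2. #2 read() → 6, leaving value 6
3. #3 write(23), leaving value 23
adding event 9 (#4 responds at 9) leaves no legal real-time order
no escape via the 1 pending operation (#5): every completion choice fails
sample order #1, #2, #3, #4 (pending dropped) stalls at step 4 — #4 read() → 6 has no legal effect
sample order #1, #3, #2, #4 (pending dropped) stalls at step 3 — #2 read() → 6 has no legal effect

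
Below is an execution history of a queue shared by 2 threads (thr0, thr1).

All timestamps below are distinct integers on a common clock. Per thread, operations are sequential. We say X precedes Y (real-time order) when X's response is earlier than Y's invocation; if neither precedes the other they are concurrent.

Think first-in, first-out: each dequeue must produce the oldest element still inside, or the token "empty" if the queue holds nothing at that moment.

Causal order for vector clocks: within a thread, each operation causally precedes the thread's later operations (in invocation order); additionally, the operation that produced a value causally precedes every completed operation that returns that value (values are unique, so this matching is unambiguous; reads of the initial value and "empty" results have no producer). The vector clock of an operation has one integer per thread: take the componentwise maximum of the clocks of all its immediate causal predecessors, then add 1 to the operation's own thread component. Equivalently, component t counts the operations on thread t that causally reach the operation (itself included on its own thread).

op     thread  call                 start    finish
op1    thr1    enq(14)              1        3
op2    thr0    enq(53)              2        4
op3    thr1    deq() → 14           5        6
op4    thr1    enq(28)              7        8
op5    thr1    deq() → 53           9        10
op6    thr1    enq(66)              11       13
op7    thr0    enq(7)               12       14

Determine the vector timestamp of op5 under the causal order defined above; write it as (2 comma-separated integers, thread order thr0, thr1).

invoked at 1, op1 has no predecessors; its own thr1 bump gives (0, 1)
invoked at 2, op2 has no predecessors; its own thr0 bump gives (1, 0)
from VC(op1)=(0, 1), op3 (invoked 5) maxes components and bumps thr1 → (0, 2)
from VC(op2)=(1, 0), op7 (invoked 12) maxes components and bumps thr0 → (2, 0)
from VC(op3)=(0, 2), op4 (invoked 7) maxes components and bumps thr1 → (0, 3)
from VC(op2)=(1, 0), VC(op4)=(0, 3), op5 (invoked 9) maxes components and bumps thr1 → (1, 4)
from VC(op5)=(1, 4), op6 (invoked 11) maxes components and bumps thr1 → (1, 5)
target: VC(op5) = (1, 4)

(1, 4)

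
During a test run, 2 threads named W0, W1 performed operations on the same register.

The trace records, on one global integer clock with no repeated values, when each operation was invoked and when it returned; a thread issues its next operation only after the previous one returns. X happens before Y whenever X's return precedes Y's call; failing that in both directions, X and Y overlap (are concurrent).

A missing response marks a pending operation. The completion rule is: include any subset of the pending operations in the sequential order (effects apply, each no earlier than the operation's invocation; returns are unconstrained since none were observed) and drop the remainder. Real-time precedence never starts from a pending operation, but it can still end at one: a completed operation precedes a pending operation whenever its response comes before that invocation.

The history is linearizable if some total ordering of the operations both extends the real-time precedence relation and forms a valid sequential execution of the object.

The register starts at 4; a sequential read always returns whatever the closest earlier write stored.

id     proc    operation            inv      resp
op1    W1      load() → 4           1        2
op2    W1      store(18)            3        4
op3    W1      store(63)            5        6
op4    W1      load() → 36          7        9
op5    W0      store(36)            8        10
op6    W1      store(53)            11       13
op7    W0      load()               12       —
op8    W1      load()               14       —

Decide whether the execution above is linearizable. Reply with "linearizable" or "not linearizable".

linearizable

a witness: op1, op2, op3, op5, op4, op6
1. op1 load() → 4, leaving value 4
2. op2 store(18), leaving value 18
3. op3 store(63), leaving value 63
4. op5 store(36), leaving value 36
5. op4 load() → 36, leaving value 36
6. op6 store(53), leaving value 53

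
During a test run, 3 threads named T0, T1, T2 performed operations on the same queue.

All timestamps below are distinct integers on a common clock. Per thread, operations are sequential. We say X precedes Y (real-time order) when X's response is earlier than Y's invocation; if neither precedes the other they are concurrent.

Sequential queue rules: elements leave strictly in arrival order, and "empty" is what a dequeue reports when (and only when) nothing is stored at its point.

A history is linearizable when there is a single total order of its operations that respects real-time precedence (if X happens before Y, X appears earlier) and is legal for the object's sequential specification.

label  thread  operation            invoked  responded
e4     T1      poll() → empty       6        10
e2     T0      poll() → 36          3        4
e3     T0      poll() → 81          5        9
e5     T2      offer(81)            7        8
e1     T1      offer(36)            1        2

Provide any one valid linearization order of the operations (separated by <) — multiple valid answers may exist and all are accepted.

e1 < e2 < e4 < e5 < e3

after step 1 (e1 offer(36)): queue <36>
after step 2 (e2 poll() → 36): queue <>
after step 3 (e4 poll() → empty): queue <>
after step 4 (e5 offer(81)): queue <81>
after step 5 (e3 poll() → 81): queue <>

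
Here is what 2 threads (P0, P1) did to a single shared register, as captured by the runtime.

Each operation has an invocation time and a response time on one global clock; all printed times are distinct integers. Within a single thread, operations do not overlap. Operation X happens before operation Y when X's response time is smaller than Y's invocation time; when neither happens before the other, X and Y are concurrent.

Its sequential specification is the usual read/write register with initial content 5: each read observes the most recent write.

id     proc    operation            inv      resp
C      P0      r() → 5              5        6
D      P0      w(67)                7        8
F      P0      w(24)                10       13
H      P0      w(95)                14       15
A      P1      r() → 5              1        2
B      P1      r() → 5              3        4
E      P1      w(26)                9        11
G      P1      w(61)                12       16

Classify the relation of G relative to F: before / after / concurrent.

concurrent

G spans [12,16], F spans [10,13]
the intervals overlap in both directions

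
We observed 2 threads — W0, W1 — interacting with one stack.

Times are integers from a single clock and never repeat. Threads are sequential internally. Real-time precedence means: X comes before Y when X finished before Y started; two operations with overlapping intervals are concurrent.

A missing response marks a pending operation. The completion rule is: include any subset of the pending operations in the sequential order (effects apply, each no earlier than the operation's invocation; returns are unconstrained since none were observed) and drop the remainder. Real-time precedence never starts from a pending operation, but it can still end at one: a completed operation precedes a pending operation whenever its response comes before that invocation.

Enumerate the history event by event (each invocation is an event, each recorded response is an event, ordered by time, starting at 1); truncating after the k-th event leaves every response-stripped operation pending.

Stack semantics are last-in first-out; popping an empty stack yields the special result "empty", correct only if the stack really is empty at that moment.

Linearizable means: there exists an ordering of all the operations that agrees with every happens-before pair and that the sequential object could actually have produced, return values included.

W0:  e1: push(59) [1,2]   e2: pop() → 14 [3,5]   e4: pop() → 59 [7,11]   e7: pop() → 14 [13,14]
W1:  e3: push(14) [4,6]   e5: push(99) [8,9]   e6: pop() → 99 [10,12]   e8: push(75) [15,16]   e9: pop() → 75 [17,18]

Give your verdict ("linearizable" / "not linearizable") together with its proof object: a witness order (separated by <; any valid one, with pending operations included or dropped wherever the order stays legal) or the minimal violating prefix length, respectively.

not linearizable — minimal violating prefix: 14 events

through event 13 a valid linearization exists; event 14 (e7 responding at time 14) ends that
no legal order exists: 6 real-time-consistent candidates over 7 completed stack operations, all rejected
one such order, e1, e2, e3, e4, e5, e6, e7, breaks at step 2 where e2 pop() → 14 is illegal
one such order, e1, e2, e3, e5, e4, e6, e7, breaks at step 2 where e2 pop() → 14 is illegal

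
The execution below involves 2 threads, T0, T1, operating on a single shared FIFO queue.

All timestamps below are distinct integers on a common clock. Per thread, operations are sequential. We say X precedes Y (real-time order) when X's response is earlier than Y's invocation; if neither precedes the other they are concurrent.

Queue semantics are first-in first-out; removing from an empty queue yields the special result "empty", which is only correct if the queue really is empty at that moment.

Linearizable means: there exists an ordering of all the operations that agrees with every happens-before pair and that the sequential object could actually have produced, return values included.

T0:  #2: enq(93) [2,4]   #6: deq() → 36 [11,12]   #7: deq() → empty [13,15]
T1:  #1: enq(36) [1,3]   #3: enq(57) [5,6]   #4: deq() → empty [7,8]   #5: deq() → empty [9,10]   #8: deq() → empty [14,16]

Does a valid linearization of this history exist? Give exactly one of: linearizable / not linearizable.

not linearizable

already the first 8 events (up to #4's response at time 8) admit no linearization; the first 7 still do
2 orders of the 4 completed FIFO queue ops respect real time; none is legal
sample order #1, #2, #3, #4 stalls at step 4 — #4 deq() → empty has no legal effect
sample order #2, #1, #3, #4 stalls at step 4 — #4 deq() → empty has no legal effect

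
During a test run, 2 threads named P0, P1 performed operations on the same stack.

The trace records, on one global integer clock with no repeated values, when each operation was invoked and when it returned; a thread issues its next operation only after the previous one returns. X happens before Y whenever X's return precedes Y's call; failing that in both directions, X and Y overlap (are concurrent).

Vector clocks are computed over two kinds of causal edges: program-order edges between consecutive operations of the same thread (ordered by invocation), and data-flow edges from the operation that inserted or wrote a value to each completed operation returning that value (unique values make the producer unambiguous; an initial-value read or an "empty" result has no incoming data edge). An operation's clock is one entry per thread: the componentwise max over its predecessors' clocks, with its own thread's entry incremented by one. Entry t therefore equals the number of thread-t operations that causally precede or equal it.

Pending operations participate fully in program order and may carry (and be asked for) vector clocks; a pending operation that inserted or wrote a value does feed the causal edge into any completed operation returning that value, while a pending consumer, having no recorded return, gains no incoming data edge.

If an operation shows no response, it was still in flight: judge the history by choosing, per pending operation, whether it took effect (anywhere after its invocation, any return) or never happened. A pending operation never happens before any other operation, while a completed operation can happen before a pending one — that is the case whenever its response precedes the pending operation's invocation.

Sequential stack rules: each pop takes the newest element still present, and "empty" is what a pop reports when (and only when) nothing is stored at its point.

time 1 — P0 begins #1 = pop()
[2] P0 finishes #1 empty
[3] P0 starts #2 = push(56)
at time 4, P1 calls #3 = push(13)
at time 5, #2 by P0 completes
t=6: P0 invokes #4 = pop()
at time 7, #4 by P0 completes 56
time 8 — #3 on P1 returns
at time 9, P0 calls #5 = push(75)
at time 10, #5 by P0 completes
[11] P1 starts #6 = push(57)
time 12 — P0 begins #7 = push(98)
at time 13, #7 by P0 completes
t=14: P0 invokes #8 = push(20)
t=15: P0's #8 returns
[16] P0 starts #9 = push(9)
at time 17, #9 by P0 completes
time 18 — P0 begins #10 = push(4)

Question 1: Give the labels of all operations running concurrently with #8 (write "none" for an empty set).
overlap test against #8 [14,15]: concurrent iff the interval meets 14..15
#1 [1,2]: before
#2 [3,5]: before
#3 [4,8]: before
#4 [6,7]: before
#5 [9,10]: before
#6 [11,…): concurrent
#7 [12,13]: before
#9 [16,17]: after
#10 [18,…): after

#6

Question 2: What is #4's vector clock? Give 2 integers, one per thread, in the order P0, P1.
invoked at 4, #3 has no predecessors; its own P1 bump gives (0, 1)
invoked at 1, #1 has no predecessors; its own P0 bump gives (1, 0)
invoked at 11, #6 merges VC(#3)=(0, 1) and bumps P1's slot → (0, 2)
invoked at 3, #2 merges VC(#1)=(1, 0) and bumps P0's slot → (2, 0)
invoked at 6, #4 merges VC(#2)=(2, 0) and bumps P0's slot → (3, 0)
invoked at 9, #5 merges VC(#4)=(3, 0) and bumps P0's slot → (4, 0)
invoked at 12, #7 merges VC(#5)=(4, 0) and bumps P0's slot → (5, 0)
invoked at 14, #8 merges VC(#7)=(5, 0) and bumps P0's slot → (6, 0)
invoked at 16, #9 merges VC(#8)=(6, 0) and bumps P0's slot → (7, 0)
invoked at 18, #10 merges VC(#9)=(7, 0) and bumps P0's slot → (8, 0)
target: VC(#4) = (3, 0)

(3, 0)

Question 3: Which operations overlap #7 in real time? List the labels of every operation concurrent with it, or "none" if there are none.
#7 runs from 12 to 13; window-overlapping ops are concurrent
#1 [1,2]: before
#2 [3,5]: before
#3 [4,8]: before
#4 [6,7]: before
#5 [9,10]: before
#6 [11,…): concurrent
#8 [14,15]: after
#9 [16,17]: after
#10 [18,…): after

#6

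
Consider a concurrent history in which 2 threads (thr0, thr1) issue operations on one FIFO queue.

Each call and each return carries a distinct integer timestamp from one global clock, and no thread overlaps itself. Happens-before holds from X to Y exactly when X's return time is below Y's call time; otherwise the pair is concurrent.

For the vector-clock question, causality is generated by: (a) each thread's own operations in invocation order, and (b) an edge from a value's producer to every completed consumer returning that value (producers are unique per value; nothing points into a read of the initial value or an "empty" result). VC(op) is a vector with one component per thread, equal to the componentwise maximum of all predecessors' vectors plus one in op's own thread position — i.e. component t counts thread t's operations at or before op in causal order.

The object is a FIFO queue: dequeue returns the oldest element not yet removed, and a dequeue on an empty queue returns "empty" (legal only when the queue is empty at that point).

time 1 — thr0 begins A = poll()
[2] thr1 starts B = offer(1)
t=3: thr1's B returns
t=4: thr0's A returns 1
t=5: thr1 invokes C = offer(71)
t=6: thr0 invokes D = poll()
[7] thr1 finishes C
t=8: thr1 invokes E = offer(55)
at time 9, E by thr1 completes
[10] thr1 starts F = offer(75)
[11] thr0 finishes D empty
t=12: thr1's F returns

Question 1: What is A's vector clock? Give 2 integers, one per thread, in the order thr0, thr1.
Answer: (1, 1)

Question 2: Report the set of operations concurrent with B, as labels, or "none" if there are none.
Answer: A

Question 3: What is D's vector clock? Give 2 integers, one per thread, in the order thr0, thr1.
Answer: (2, 1)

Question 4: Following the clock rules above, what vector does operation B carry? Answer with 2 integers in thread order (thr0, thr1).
Answer: (0, 1)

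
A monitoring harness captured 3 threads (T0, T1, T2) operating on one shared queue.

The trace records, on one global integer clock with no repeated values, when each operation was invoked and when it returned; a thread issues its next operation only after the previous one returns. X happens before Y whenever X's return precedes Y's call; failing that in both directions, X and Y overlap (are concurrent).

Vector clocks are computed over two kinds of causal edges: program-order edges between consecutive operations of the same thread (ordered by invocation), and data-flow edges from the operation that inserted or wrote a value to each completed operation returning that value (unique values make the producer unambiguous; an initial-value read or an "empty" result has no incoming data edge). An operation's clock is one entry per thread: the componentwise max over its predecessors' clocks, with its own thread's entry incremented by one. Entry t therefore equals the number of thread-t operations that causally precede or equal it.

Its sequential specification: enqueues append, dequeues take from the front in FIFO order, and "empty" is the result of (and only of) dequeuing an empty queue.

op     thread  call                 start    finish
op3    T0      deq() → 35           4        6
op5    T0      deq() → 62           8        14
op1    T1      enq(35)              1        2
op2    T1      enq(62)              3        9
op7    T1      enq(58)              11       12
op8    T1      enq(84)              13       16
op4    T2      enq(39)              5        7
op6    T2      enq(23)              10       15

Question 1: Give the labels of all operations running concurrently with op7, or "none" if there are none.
op5, op6

op7 spans [11,12]; an op avoiding the whole window 11..12 is ordered, any other is concurrent
op1 [1,2]: before
op2 [3,9]: before
op3 [4,6]: before
op4 [5,7]: before
op5 [8,14]: concurrent
op6 [10,15]: concurrent
op8 [13,16]: after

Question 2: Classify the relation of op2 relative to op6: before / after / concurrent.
before

op2 spans [3,9], op6 spans [10,15]
resp(op2)=9 < inv(op6)=10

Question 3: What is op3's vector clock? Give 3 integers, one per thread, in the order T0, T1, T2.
(1, 1, 0)

VC(op4, invoked at 5): no causal predecessors; +1 on T2 → (0, 0, 1)
VC(op1, invoked at 1): no causal predecessors; +1 on T1 → (0, 1, 0)
op6, invoked 10, takes VC(op4)=(0, 0, 1) under max, adds 1 for T2 → (0, 0, 2)
op2, invoked 3, takes VC(op1)=(0, 1, 0) under max, adds 1 for T1 → (0, 2, 0)
op3, invoked 4, takes VC(op1)=(0, 1, 0) under max, adds 1 for T0 → (1, 1, 0)
op7, invoked 11, takes VC(op2)=(0, 2, 0) under max, adds 1 for T1 → (0, 3, 0)
op8, invoked 13, takes VC(op7)=(0, 3, 0) under max, adds 1 for T1 → (0, 4, 0)
op5, invoked 8, takes VC(op2)=(0, 2, 0), VC(op3)=(1, 1, 0) under max, adds 1 for T0 → (2, 2, 0)
target: VC(op3) = (1, 1, 0)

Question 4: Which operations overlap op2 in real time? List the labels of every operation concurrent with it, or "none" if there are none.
op3, op4, op5

overlap test against op2 [3,9]: concurrent iff the interval meets 3..9
op1 [1,2]: before
op3 [4,6]: concurrent
op4 [5,7]: concurrent
op5 [8,14]: concurrent
op6 [10,15]: after
op7 [11,12]: after
op8 [13,16]: after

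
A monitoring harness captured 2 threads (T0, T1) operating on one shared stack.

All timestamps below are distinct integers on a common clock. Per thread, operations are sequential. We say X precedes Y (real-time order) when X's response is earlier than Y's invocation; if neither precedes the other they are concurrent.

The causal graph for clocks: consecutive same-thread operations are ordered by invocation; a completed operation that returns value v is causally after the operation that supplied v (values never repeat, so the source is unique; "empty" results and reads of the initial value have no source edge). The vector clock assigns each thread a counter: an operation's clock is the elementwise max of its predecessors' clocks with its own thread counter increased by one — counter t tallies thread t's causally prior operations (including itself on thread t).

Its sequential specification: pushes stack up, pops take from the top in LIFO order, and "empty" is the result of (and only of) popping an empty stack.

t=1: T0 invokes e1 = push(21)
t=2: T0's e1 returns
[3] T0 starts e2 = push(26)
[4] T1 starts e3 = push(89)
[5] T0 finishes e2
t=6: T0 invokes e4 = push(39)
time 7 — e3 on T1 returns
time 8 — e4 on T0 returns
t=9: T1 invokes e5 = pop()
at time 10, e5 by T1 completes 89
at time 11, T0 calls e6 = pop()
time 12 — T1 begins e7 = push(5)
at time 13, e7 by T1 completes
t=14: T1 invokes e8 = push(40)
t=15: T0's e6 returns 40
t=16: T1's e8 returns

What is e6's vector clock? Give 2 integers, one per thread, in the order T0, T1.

(4, 4)

root op e3, invoked 4: fresh clock plus T1's own tick → (0, 1)
root op e1, invoked 1: fresh clock plus T0's own tick → (1, 0)
from VC(e3)=(0, 1), e5 (invoked 9) maxes components and bumps T1 → (0, 2)
from VC(e1)=(1, 0), e2 (invoked 3) maxes components and bumps T0 → (2, 0)
from VC(e5)=(0, 2), e7 (invoked 12) maxes components and bumps T1 → (0, 3)
from VC(e2)=(2, 0), e4 (invoked 6) maxes components and bumps T0 → (3, 0)
from VC(e7)=(0, 3), e8 (invoked 14) maxes components and bumps T1 → (0, 4)
from VC(e4)=(3, 0), VC(e8)=(0, 4), e6 (invoked 11) maxes components and bumps T0 → (4, 4)
target: VC(e6) = (4, 4)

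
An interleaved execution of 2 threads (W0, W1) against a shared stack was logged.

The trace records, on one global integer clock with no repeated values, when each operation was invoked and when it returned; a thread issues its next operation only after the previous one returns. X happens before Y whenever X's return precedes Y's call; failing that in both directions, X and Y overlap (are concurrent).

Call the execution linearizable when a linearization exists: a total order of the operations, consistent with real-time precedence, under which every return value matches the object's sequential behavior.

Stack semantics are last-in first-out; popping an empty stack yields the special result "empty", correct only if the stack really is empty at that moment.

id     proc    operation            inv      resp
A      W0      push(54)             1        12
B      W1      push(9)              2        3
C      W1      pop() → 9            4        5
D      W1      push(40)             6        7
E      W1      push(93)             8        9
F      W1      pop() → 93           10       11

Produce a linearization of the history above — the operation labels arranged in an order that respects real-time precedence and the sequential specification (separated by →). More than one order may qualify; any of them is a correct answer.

A → B → C → D → E → F

step 1: A push(54) — stack <54>
step 2: B push(9) — stack <54,9>
step 3: C pop() → 9 — stack <54>
step 4: D push(40) — stack <54,40>
step 5: E push(93) — stack <54,40,93>
step 6: F pop() → 93 — stack <54,40>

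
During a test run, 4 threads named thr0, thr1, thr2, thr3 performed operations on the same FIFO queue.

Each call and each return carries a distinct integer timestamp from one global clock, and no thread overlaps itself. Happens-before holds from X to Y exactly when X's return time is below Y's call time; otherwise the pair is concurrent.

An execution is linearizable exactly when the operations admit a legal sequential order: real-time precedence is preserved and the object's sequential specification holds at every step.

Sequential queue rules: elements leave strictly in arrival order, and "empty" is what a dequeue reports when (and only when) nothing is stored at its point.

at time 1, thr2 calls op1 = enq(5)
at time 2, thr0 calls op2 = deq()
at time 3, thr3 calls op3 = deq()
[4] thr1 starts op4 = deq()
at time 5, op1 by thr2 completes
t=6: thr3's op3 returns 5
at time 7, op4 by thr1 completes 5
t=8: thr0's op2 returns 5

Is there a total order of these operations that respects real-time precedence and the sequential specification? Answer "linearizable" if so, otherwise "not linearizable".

not linearizable

prefix check: 1..6 passes, 1..7 fails once op4's time-7 response joins
3 completed operations, 6 real-time-consistent orders — every FIFO queue replay fails
no escape via the 1 pending operation (op2): every completion choice fails
sample order op1, op3, op4 (pending dropped) stalls at step 3 — op4 deq() → 5 has no legal effect
sample order op1, op4, op3 (pending dropped) stalls at step 3 — op3 deq() → 5 has no legal effect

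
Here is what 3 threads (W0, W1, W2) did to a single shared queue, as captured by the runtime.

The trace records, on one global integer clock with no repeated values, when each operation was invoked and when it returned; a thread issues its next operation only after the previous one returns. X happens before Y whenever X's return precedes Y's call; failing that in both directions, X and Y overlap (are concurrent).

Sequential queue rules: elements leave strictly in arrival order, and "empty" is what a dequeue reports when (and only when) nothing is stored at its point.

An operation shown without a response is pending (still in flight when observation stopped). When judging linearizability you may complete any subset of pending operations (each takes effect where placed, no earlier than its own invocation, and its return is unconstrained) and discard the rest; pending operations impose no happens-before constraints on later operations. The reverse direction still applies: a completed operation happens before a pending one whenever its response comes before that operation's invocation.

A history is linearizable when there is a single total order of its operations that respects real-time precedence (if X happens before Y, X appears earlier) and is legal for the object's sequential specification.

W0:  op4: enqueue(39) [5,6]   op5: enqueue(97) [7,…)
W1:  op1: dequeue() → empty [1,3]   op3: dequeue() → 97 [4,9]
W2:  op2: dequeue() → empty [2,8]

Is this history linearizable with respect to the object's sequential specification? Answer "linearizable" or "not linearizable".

not linearizable

the violation lands at event 9, op3's response at time 9: events 1..8 linearize, events 1..9 do not
every one of the 8 real-time-consistent orders over 4 completed queue ops fails the sequential spec
including or dropping the 1 pending operation (op5) in any combination fails
take op1, op2, op3, op4 (pending dropped): step 3 already fails, because op3 dequeue() → 97 cannot occur there
take op1, op2, op4, op3 (pending dropped): step 4 already fails, because op3 dequeue() → 97 cannot occur there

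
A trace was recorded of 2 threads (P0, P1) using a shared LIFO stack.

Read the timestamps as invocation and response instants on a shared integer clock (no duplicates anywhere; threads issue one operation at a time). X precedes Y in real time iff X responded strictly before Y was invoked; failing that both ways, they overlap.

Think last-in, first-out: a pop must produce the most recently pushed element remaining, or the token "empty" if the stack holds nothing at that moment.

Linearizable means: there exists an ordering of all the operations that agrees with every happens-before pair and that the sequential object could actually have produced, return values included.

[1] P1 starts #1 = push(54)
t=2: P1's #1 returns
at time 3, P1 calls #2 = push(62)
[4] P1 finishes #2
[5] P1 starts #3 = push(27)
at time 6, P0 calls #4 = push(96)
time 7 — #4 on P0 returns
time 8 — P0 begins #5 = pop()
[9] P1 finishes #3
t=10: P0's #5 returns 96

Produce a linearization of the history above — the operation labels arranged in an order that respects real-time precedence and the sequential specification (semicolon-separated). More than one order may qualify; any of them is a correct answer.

step 1: #1 push(54) — stack <54>
step 2: #2 push(62) — stack <54,62>
step 3: #3 push(27) — stack <54,62,27>
step 4: #4 push(96) — stack <54,62,27,96>
step 5: #5 pop() → 96 — stack <54,62,27>

#1; #2; #3; #4; #5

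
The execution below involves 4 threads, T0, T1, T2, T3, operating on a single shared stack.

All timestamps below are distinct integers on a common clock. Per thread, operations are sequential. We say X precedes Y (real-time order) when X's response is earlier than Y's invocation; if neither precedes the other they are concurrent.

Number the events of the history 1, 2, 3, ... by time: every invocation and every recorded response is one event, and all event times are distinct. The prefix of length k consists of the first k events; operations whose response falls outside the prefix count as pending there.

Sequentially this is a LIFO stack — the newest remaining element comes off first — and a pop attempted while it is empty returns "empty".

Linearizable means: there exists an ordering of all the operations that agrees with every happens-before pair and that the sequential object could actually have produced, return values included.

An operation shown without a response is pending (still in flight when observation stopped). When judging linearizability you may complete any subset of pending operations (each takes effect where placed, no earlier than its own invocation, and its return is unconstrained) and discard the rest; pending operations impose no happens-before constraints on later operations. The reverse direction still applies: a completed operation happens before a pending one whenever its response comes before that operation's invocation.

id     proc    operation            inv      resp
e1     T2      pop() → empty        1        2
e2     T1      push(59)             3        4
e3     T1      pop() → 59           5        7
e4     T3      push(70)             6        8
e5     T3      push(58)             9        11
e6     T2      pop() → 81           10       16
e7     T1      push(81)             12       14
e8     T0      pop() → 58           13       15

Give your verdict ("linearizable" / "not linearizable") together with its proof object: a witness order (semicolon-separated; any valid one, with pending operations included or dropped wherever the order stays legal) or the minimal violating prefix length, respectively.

1. e1 pop() → empty, leaving stack <>
2. e2 push(59), leaving stack <59>
3. e3 pop() → 59, leaving stack <>
4. e4 push(70), leaving stack <70>
5. e5 push(58), leaving stack <70,58>
6. e7 push(81), leaving stack <70,58,81>
7. e6 pop() → 81, leaving stack <70,58>
8. e8 pop() → 58, leaving stack <70>

linearizable — witness: e1; e2; e3; e4; e5; e7; e6; e8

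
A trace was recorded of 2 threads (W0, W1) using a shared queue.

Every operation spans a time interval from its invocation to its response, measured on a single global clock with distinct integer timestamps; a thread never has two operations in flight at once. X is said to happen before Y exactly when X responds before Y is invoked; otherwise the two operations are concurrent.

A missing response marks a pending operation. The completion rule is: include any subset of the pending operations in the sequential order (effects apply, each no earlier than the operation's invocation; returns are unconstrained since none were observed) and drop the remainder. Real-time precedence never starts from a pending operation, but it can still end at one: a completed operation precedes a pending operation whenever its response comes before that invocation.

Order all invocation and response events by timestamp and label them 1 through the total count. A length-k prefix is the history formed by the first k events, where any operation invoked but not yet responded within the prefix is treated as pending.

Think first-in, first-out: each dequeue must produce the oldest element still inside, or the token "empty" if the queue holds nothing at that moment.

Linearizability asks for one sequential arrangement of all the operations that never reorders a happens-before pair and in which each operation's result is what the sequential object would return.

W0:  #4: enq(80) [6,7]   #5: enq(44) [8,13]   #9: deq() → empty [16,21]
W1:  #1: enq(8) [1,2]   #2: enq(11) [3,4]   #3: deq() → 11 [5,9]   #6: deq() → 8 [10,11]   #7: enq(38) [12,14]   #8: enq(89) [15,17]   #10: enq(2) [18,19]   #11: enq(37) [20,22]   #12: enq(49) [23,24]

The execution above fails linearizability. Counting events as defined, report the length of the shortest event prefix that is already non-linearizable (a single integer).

events 1..8 are linearizable; a witness order is #1, #2, #3, #4:
after step 1 (#1 enq(8)): queue <8>
after step 2 (#2 enq(11)): queue <8,11>
after step 3 (#3 deq() (pending, included)): queue <11>
after step 4 (#4 enq(80)): queue <11,80>
with event 9 included (#3 responding at time 9), all real-time-consistent orders fail
completion choices over the 1 pending operation (#5) were checked; none helps
take #1, #2, #3, #4 (pending dropped): step 3 already fails, because #3 deq() → 11 cannot occur there
take #1, #2, #4, #3 (pending dropped): step 4 already fails, because #3 deq() → 11 cannot occur there

9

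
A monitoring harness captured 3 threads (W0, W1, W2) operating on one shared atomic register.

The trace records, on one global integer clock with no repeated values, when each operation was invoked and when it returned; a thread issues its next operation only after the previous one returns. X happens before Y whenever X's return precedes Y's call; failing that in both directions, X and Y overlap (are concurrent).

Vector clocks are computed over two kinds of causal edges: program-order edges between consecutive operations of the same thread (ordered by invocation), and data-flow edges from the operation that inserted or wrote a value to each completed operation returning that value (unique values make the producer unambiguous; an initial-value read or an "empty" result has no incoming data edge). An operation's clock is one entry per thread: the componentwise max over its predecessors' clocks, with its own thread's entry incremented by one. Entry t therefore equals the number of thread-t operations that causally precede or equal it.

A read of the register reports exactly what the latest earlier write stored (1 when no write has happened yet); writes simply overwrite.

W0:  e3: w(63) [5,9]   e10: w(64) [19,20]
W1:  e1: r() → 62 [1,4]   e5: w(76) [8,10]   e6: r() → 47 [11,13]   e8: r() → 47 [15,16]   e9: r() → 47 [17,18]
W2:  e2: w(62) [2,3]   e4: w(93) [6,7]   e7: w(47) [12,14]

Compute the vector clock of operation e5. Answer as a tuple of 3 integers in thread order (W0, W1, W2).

(0, 2, 1)

VC(e2, invoked at 2): no causal predecessors; +1 on W2 → (0, 0, 1)
VC(e3, invoked at 5): no causal predecessors; +1 on W0 → (1, 0, 0)
VC(e4, invoked at 6): max of VC(e2)=(0, 0, 1), then +1 on thread W2 → (0, 0, 2)
VC(e1, invoked at 1): max of VC(e2)=(0, 0, 1), then +1 on thread W1 → (0, 1, 1)
VC(e10, invoked at 19): max of VC(e3)=(1, 0, 0), then +1 on thread W0 → (2, 0, 0)
VC(e7, invoked at 12): max of VC(e4)=(0, 0, 2), then +1 on thread W2 → (0, 0, 3)
VC(e5, invoked at 8): max of VC(e1)=(0, 1, 1), then +1 on thread W1 → (0, 2, 1)
VC(e6, invoked at 11): max of VC(e5)=(0, 2, 1), VC(e7)=(0, 0, 3), then +1 on thread W1 → (0, 3, 3)
VC(e8, invoked at 15): max of VC(e6)=(0, 3, 3), VC(e7)=(0, 0, 3), then +1 on thread W1 → (0, 4, 3)
VC(e9, invoked at 17): max of VC(e7)=(0, 0, 3), VC(e8)=(0, 4, 3), then +1 on thread W1 → (0, 5, 3)
target: VC(e5) = (0, 2, 1)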